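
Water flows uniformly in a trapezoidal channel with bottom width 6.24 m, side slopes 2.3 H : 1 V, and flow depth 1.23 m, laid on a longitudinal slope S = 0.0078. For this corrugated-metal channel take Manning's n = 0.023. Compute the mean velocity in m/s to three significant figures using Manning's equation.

A = (b + z·y)·y = (6.24 + 2.3×1.23)×1.23 = 11.15 m²
P = b + 2y√(1+z²) = 6.24 + 2×1.23×√(1+2.3²) = 12.41 m
R = A/P = 11.15/12.41 = 0.8989 m
Q = (1/n)·A·R^(2/3)·S^(1/2) = (1/0.023) × 11.15 × 0.8989^(2/3) × 0.0078^(1/2) = 39.90 m³/s
V = Q/A = 39.90/11.15 = 3.576 m/s

3.58 m/s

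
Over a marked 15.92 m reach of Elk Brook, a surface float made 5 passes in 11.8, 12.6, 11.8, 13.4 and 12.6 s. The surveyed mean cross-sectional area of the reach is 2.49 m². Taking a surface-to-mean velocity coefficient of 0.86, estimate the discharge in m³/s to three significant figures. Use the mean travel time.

t̄ = (11.8 + 12.6 + 11.8 + 13.4 + 12.6) / 5 = 12.44 s
v_surface = L / t̄ = 15.92 / 12.44 = 1.280 m/s
v_mean = 0.86 × 1.280 = 1.101 m/s
Q = A × v_mean = 2.49 × 1.101 = 2.740 m³/s

2.74 m³/s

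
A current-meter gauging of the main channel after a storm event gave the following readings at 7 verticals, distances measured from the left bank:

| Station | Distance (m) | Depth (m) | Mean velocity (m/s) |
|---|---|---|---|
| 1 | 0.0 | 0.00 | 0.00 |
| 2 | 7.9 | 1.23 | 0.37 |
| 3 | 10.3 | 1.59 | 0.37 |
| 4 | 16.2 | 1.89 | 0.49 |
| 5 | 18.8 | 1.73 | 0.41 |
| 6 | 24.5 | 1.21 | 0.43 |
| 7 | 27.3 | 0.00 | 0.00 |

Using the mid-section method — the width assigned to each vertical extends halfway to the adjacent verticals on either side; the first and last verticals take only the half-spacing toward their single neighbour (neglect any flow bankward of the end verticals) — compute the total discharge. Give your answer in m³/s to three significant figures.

w_2 = (10.3 − 0.0)/2 = 5.15 m; q_2 = 0.37 × 1.23 × 5.15 = 2.344 m³/s
w_3 = (16.2 − 7.9)/2 = 4.15 m; q_3 = 0.37 × 1.59 × 4.15 = 2.441 m³/s
w_4 = (18.8 − 10.3)/2 = 4.25 m; q_4 = 0.49 × 1.89 × 4.25 = 3.936 m³/s
w_5 = (24.5 − 16.2)/2 = 4.15 m; q_5 = 0.41 × 1.73 × 4.15 = 2.944 m³/s
w_6 = (27.3 − 18.8)/2 = 4.25 m; q_6 = 0.43 × 1.21 × 4.25 = 2.211 m³/s
Stations 1, 7 contribute zero (depth or velocity is 0).
Q = Σ qᵢ = 13.88 m³/s

13.9 m³/s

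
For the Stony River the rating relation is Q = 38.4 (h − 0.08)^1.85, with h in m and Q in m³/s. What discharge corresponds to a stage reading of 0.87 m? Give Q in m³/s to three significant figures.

Q = 38.4 × (0.87 − 0.08)^1.85 = 38.4 × 0.79^1.85 = 24.83 m³/s

24.8 m³/s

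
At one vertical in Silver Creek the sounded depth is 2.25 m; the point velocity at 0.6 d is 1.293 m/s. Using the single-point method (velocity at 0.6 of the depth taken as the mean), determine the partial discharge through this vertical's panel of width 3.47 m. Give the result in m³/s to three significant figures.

v̄ = v₀.₆ = 1.293 m/s
q = v̄ × d × w = 1.293 × 2.25 × 3.47 = 10.10 m³/s

10.1 m³/s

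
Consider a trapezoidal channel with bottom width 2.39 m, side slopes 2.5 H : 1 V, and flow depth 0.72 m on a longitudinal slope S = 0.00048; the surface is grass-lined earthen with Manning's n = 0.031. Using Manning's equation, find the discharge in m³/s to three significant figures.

A = (b + z·y)·y = (2.39 + 2.5×0.72)×0.72 = 3.017 m²
P = b + 2y√(1+z²) = 2.39 + 2×0.72×√(1+2.5²) = 6.267 m
R = A/P = 3.017/6.267 = 0.4814 m
Q = (1/n)·A·R^(2/3)·S^(1/2) = (1/0.031) × 3.017 × 0.4814^(2/3) × 0.00048^(1/2) = 1.310 m³/s

1.31 m³/s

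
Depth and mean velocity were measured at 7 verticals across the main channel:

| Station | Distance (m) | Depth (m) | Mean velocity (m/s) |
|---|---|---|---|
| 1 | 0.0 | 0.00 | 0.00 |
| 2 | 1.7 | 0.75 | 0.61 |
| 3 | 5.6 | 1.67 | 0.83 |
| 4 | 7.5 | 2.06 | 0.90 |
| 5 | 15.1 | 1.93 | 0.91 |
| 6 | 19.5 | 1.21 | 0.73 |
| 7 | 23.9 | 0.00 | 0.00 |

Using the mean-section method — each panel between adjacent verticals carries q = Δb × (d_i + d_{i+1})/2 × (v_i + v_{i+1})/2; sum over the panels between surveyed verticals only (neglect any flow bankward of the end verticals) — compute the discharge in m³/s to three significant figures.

27.0 m³/s

Panel 1-2: Δb = 1.7 m, d̄ = (0.00+0.75)/2 = 0.375, v̄ = (0.00+0.61)/2 = 0.305 → q = 1.7×0.375×0.305 = 0.1944 m³/s
Panel 2-3: Δb = 3.9 m, d̄ = (0.75+1.67)/2 = 1.21, v̄ = (0.61+0.83)/2 = 0.72 → q = 3.9×1.21×0.72 = 3.398 m³/s
Panel 3-4: Δb = 1.9 m, d̄ = (1.67+2.06)/2 = 1.865, v̄ = (0.83+0.90)/2 = 0.865 → q = 1.9×1.865×0.865 = 3.065 m³/s
Panel 4-5: Δb = 7.6 m, d̄ = (2.06+1.93)/2 = 1.995, v̄ = (0.90+0.91)/2 = 0.905 → q = 7.6×1.995×0.905 = 13.72 m³/s
Panel 5-6: Δb = 4.4 m, d̄ = (1.93+1.21)/2 = 1.57, v̄ = (0.91+0.73)/2 = 0.82 → q = 4.4×1.57×0.82 = 5.665 m³/s
Panel 6-7: Δb = 4.4 m, d̄ = (1.21+0.00)/2 = 0.605, v̄ = (0.73+0.00)/2 = 0.365 → q = 4.4×0.605×0.365 = 0.9716 m³/s
Q = Σ q = 27.02 m³/s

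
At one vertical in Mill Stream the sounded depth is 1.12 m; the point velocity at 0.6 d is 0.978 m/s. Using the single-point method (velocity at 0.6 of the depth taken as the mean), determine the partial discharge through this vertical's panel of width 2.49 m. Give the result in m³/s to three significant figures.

2.73 m³/s

v̄ = v₀.₆ = 0.978 m/s
q = v̄ × d × w = 0.9780 × 1.12 × 2.49 = 2.727 m³/s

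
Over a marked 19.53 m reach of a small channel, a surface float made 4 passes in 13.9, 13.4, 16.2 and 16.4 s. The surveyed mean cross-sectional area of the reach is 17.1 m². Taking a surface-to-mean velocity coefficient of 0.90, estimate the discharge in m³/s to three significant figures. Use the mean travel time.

20.1 m³/s

t̄ = (13.9 + 13.4 + 16.2 + 16.4) / 4 = 14.975 s
v_surface = L / t̄ = 19.53 / 14.975 = 1.304 m/s
v_mean = 0.90 × 1.304 = 1.174 m/s
Q = A × v_mean = 17.1 × 1.174 = 20.07 m³/s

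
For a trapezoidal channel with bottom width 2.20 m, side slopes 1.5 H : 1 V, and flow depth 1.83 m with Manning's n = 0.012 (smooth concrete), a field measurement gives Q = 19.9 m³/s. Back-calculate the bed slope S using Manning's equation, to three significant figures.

0.000671

A = (b + z·y)·y = (2.20 + 1.5×1.83)×1.83 = 9.049 m²
P = b + 2y√(1+z²) = 2.20 + 2×1.83×√(1+1.5²) = 8.798 m
R = A/P = 9.049/8.798 = 1.029 m
S = (Q·n / (1·A·R^(2/3)))² = (19.9×0.012 / (1×9.049×1.019))² = 0.0006707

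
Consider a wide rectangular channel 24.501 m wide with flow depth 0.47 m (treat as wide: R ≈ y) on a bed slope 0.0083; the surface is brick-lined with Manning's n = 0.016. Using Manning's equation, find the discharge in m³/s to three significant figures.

39.6 m³/s

A = b·y = 24.501 × 0.47 = 11.52 m²
Wide channel: R ≈ y = 0.47 m
Q = (1/n)·A·R^(2/3)·S^(1/2) = (1/0.016) × 11.52 × 0.4700^(2/3) × 0.0083^(1/2) = 39.64 m³/s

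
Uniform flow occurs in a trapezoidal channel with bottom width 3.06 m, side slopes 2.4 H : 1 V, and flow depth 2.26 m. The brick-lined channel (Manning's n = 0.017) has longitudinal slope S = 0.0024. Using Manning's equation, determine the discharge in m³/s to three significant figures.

A = (b + z·y)·y = (3.06 + 2.4×2.26)×2.26 = 19.17 m²
P = b + 2y√(1+z²) = 3.06 + 2×2.26×√(1+2.4²) = 14.81 m
R = A/P = 19.17/14.81 = 1.294 m
Q = (1/n)·A·R^(2/3)·S^(1/2) = (1/0.017) × 19.17 × 1.294^(2/3) × 0.0024^(1/2) = 65.63 m³/s

65.6 m³/s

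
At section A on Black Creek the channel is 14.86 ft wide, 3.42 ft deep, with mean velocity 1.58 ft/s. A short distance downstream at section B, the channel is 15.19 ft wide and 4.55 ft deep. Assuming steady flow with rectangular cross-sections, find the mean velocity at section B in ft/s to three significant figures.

1.16 ft/s

Q = A₁V₁ = (14.86×3.42) × 1.58 = 80.30 ft³/s
A₂ = 15.19 × 4.55 = 69.11 ft²
V₂ = Q/A₂ = 80.30/69.11 = 1.162 ft/s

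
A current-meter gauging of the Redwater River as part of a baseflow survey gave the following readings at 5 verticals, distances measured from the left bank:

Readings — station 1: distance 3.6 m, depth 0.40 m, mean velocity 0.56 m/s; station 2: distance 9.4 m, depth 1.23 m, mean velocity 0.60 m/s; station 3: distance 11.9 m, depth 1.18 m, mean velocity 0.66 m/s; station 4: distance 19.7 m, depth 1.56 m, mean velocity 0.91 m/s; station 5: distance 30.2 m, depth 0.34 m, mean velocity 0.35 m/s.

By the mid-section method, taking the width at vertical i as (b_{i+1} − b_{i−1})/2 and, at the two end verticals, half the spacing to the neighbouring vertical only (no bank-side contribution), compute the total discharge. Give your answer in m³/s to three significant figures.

w_1 = (9.4 − 3.6)/2 = 2.9 m; q_1 = 0.56 × 0.40 × 2.9 = 0.6496 m³/s
w_2 = (11.9 − 3.6)/2 = 4.15 m; q_2 = 0.60 × 1.23 × 4.15 = 3.063 m³/s
w_3 = (19.7 − 9.4)/2 = 5.15 m; q_3 = 0.66 × 1.18 × 5.15 = 4.011 m³/s
w_4 = (30.2 − 11.9)/2 = 9.15 m; q_4 = 0.91 × 1.56 × 9.15 = 12.99 m³/s
w_5 = (30.2 − 19.7)/2 = 5.25 m; q_5 = 0.35 × 0.34 × 5.25 = 0.6248 m³/s
Q = Σ qᵢ = 21.34 m³/s

21.3 m³/s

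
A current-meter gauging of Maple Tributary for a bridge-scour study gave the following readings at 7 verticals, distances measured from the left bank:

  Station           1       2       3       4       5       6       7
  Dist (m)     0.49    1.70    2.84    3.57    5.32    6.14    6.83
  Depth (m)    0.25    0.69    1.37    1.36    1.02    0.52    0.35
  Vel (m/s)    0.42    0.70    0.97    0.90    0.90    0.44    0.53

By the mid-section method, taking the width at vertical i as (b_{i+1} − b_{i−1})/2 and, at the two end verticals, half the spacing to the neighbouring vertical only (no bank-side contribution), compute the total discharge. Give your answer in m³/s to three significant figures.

4.81 m³/s

w_1 = (1.70 − 0.49)/2 = 0.605 m; q_1 = 0.42 × 0.25 × 0.605 = 0.06353 m³/s
w_2 = (2.84 − 0.49)/2 = 1.175 m; q_2 = 0.70 × 0.69 × 1.175 = 0.5675 m³/s
w_3 = (3.57 − 1.70)/2 = 0.935 m; q_3 = 0.97 × 1.37 × 0.935 = 1.243 m³/s
w_4 = (5.32 − 2.84)/2 = 1.24 m; q_4 = 0.90 × 1.36 × 1.24 = 1.518 m³/s
w_5 = (6.14 − 3.57)/2 = 1.285 m; q_5 = 0.90 × 1.02 × 1.285 = 1.180 m³/s
w_6 = (6.83 − 5.32)/2 = 0.755 m; q_6 = 0.44 × 0.52 × 0.755 = 0.1727 m³/s
w_7 = (6.83 − 6.14)/2 = 0.345 m; q_7 = 0.53 × 0.35 × 0.345 = 0.06400 m³/s
Q = Σ qᵢ = 4.808 m³/s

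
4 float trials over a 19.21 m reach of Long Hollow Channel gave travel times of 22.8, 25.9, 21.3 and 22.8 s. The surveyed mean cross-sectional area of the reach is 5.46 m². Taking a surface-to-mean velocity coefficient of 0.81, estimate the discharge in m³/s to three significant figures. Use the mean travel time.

t̄ = (22.8 + 25.9 + 21.3 + 22.8) / 4 = 23.2 s
v_surface = L / t̄ = 19.21 / 23.2 = 0.8280 m/s
v_mean = 0.81 × 0.8280 = 0.6707 m/s
Q = A × v_mean = 5.46 × 0.6707 = 3.662 m³/s

3.66 m³/s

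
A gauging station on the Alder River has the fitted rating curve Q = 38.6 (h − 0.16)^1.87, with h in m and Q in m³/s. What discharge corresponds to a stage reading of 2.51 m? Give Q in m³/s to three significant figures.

Q = 38.6 × (2.51 − 0.16)^1.87 = 38.6 × 2.35^1.87 = 190.8 m³/s

191 m³/s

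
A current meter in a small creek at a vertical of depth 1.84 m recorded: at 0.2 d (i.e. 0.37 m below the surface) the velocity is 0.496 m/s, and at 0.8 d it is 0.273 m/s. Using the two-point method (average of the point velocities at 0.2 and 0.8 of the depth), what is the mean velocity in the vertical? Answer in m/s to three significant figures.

v̄ = (0.496 + 0.273) / 2 = 0.3845 m/s

0.385 m/s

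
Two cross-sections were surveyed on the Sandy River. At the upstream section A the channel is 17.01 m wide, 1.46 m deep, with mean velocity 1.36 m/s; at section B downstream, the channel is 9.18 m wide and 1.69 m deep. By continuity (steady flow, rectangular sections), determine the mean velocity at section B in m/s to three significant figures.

2.18 m/s

Q = A₁V₁ = (17.01×1.46) × 1.36 = 33.78 m³/s
A₂ = 9.18 × 1.69 = 15.51 m²
V₂ = Q/A₂ = 33.78/15.51 = 2.177 m/s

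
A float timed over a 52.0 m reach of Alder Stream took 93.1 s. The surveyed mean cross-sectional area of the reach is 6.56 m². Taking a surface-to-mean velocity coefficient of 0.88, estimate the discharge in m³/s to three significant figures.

3.22 m³/s

v_surface = L / t̄ = 52.0 / 93.1 = 0.5585 m/s
v_mean = 0.88 × 0.5585 = 0.4915 m/s
Q = A × v_mean = 6.56 × 0.4915 = 3.224 m³/s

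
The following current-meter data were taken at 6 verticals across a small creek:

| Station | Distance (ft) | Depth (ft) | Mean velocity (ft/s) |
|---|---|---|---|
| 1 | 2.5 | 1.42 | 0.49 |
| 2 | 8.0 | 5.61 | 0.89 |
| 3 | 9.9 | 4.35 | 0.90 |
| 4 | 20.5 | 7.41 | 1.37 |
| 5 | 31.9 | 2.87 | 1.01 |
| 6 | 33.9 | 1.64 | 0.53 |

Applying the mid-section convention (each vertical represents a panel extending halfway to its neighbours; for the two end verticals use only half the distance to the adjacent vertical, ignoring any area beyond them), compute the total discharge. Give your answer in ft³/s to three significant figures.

177 ft³/s

w_1 = (8.0 − 2.5)/2 = 2.75 ft; q_1 = 0.49 × 1.42 × 2.75 = 1.913 ft³/s
w_2 = (9.9 − 2.5)/2 = 3.7 ft; q_2 = 0.89 × 5.61 × 3.7 = 18.47 ft³/s
w_3 = (20.5 − 8.0)/2 = 6.25 ft; q_3 = 0.90 × 4.35 × 6.25 = 24.47 ft³/s
w_4 = (31.9 − 9.9)/2 = 11 ft; q_4 = 1.37 × 7.41 × 11 = 111.7 ft³/s
w_5 = (33.9 − 20.5)/2 = 6.7 ft; q_5 = 1.01 × 2.87 × 6.7 = 19.42 ft³/s
w_6 = (33.9 − 31.9)/2 = 1 ft; q_6 = 0.53 × 1.64 × 1 = 0.8692 ft³/s
Q = Σ qᵢ = 176.8 ft³/s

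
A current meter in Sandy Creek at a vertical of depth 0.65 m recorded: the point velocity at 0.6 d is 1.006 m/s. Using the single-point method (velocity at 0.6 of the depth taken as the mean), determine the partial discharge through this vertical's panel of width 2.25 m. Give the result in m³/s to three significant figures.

v̄ = v₀.₆ = 1.006 m/s
q = v̄ × d × w = 1.006 × 0.65 × 2.25 = 1.471 m³/s

1.47 m³/s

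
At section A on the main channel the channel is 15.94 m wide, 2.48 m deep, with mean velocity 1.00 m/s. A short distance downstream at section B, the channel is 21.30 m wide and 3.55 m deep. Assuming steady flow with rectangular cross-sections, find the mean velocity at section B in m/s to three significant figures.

0.523 m/s

Q = A₁V₁ = (15.94×2.48) × 1.00 = 39.53 m³/s
A₂ = 21.30 × 3.55 = 75.62 m²
V₂ = Q/A₂ = 39.53/75.62 = 0.5228 m/s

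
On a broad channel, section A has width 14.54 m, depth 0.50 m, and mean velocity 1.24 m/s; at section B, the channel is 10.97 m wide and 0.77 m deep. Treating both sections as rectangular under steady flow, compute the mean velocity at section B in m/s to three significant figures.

Q = A₁V₁ = (14.54×0.50) × 1.24 = 9.015 m³/s
A₂ = 10.97 × 0.77 = 8.447 m²
V₂ = Q/A₂ = 9.015/8.447 = 1.067 m/s

1.07 m/s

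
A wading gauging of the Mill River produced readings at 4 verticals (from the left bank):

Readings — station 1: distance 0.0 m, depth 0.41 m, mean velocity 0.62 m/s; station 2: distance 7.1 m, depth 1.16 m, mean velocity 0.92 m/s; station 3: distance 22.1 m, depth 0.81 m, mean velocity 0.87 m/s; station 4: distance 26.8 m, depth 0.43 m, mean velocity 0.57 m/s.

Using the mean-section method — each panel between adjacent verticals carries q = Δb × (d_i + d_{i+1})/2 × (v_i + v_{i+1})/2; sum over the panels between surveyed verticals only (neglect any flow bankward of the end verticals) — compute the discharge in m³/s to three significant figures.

Panel 1-2: Δb = 7.1 m, d̄ = (0.41+1.16)/2 = 0.785, v̄ = (0.62+0.92)/2 = 0.77 → q = 7.1×0.785×0.77 = 4.292 m³/s
Panel 2-3: Δb = 15 m, d̄ = (1.16+0.81)/2 = 0.985, v̄ = (0.92+0.87)/2 = 0.895 → q = 15×0.985×0.895 = 13.22 m³/s
Panel 3-4: Δb = 4.7 m, d̄ = (0.81+0.43)/2 = 0.62, v̄ = (0.87+0.57)/2 = 0.72 → q = 4.7×0.62×0.72 = 2.098 m³/s
Q = Σ q = 19.61 m³/s

19.6 m³/s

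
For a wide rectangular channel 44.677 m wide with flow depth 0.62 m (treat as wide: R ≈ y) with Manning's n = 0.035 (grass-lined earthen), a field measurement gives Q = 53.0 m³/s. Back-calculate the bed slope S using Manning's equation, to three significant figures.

0.00848

A = b·y = 44.677 × 0.62 = 27.70 m²
Wide channel: R ≈ y = 0.62 m
S = (Q·n / (1·A·R^(2/3)))² = (53.0×0.035 / (1×27.70×0.7271))² = 0.008483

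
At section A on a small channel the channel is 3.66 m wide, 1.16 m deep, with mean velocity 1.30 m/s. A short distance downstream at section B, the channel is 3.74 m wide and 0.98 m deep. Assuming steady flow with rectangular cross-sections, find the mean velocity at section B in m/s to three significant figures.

Q = A₁V₁ = (3.66×1.16) × 1.30 = 5.519 m³/s
A₂ = 3.74 × 0.98 = 3.665 m²
V₂ = Q/A₂ = 5.519/3.665 = 1.506 m/s

1.51 m/s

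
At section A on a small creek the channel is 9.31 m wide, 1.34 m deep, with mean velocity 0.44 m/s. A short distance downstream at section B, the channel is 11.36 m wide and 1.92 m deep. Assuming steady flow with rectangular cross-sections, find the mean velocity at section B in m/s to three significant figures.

Q = A₁V₁ = (9.31×1.34) × 0.44 = 5.489 m³/s
A₂ = 11.36 × 1.92 = 21.81 m²
V₂ = Q/A₂ = 5.489/21.81 = 0.2517 m/s

0.252 m/s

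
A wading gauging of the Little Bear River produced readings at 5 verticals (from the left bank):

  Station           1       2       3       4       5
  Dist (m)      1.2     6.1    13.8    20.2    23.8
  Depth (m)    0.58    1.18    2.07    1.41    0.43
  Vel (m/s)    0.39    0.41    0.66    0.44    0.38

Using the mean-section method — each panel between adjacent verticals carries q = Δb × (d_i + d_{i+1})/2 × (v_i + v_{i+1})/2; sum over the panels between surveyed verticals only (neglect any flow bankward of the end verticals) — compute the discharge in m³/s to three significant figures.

15.9 m³/s

Panel 1-2: Δb = 4.9 m, d̄ = (0.58+1.18)/2 = 0.88, v̄ = (0.39+0.41)/2 = 0.4 → q = 4.9×0.88×0.4 = 1.725 m³/s
Panel 2-3: Δb = 7.7 m, d̄ = (1.18+2.07)/2 = 1.625, v̄ = (0.41+0.66)/2 = 0.535 → q = 7.7×1.625×0.535 = 6.694 m³/s
Panel 3-4: Δb = 6.4 m, d̄ = (2.07+1.41)/2 = 1.74, v̄ = (0.66+0.44)/2 = 0.55 → q = 6.4×1.74×0.55 = 6.125 m³/s
Panel 4-5: Δb = 3.6 m, d̄ = (1.41+0.43)/2 = 0.92, v̄ = (0.44+0.38)/2 = 0.41 → q = 3.6×0.92×0.41 = 1.358 m³/s
Q = Σ q = 15.90 m³/s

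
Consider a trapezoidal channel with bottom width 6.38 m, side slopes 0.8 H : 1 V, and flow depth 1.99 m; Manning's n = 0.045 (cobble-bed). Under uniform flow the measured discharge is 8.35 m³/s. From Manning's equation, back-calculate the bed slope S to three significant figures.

0.000364

A = (b + z·y)·y = (6.38 + 0.8×1.99)×1.99 = 15.86 m²
P = b + 2y√(1+z²) = 6.38 + 2×1.99×√(1+0.8²) = 11.48 m
R = A/P = 15.86/11.48 = 1.382 m
S = (Q·n / (1·A·R^(2/3)))² = (8.35×0.045 / (1×15.86×1.241))² = 0.0003643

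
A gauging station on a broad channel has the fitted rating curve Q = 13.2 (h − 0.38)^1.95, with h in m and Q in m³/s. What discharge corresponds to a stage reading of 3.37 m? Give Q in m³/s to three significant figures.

112 m³/s

Q = 13.2 × (3.37 − 0.38)^1.95 = 13.2 × 2.99^1.95 = 111.7 m³/s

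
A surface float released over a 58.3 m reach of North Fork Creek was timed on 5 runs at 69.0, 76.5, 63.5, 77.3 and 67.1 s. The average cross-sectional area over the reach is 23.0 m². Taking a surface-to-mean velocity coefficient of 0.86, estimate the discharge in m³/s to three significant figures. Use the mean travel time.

16.3 m³/s

t̄ = (69.0 + 76.5 + 63.5 + 77.3 + 67.1) / 5 = 70.68 s
v_surface = L / t̄ = 58.3 / 70.68 = 0.8248 m/s
v_mean = 0.86 × 0.8248 = 0.7094 m/s
Q = A × v_mean = 23.0 × 0.7094 = 16.32 m³/s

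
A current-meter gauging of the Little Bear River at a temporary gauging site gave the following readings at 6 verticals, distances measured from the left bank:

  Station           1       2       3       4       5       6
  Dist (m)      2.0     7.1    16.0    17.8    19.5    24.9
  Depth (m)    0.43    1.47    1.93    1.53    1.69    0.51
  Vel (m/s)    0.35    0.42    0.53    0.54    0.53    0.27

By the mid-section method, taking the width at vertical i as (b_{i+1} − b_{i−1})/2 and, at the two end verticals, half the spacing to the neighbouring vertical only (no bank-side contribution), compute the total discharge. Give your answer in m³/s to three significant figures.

15.2 m³/s

w_1 = (7.1 − 2.0)/2 = 2.55 m; q_1 = 0.35 × 0.43 × 2.55 = 0.3838 m³/s
w_2 = (16.0 − 2.0)/2 = 7 m; q_2 = 0.42 × 1.47 × 7 = 4.322 m³/s
w_3 = (17.8 − 7.1)/2 = 5.35 m; q_3 = 0.53 × 1.93 × 5.35 = 5.473 m³/s
w_4 = (19.5 − 16.0)/2 = 1.75 m; q_4 = 0.54 × 1.53 × 1.75 = 1.446 m³/s
w_5 = (24.9 − 17.8)/2 = 3.55 m; q_5 = 0.53 × 1.69 × 3.55 = 3.180 m³/s
w_6 = (24.9 − 19.5)/2 = 2.7 m; q_6 = 0.27 × 0.51 × 2.7 = 0.3718 m³/s
Q = Σ qᵢ = 15.18 m³/s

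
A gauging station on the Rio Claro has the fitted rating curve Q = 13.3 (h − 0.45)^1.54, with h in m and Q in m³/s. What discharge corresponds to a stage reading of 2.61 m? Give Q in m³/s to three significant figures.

Q = 13.3 × (2.61 − 0.45)^1.54 = 13.3 × 2.16^1.54 = 43.54 m³/s

43.5 m³/s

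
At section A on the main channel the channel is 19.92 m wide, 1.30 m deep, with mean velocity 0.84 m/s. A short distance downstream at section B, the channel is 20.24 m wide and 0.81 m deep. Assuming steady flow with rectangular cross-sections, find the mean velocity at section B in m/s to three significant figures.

Q = A₁V₁ = (19.92×1.30) × 0.84 = 21.75 m³/s
A₂ = 20.24 × 0.81 = 16.39 m²
V₂ = Q/A₂ = 21.75/16.39 = 1.327 m/s

1.33 m/s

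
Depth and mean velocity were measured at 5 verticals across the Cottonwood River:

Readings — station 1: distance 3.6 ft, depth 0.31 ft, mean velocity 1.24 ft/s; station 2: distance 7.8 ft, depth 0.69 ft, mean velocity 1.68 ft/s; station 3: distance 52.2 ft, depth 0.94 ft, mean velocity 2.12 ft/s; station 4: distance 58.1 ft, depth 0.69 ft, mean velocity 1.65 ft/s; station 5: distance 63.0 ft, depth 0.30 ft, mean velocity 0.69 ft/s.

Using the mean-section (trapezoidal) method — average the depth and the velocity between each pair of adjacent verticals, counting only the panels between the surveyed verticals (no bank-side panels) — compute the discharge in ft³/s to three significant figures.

Panel 1-2: Δb = 4.2 ft, d̄ = (0.31+0.69)/2 = 0.5, v̄ = (1.24+1.68)/2 = 1.46 → q = 4.2×0.5×1.46 = 3.066 ft³/s
Panel 2-3: Δb = 44.4 ft, d̄ = (0.69+0.94)/2 = 0.815, v̄ = (1.68+2.12)/2 = 1.9 → q = 44.4×0.815×1.9 = 68.75 ft³/s
Panel 3-4: Δb = 5.9 ft, d̄ = (0.94+0.69)/2 = 0.815, v̄ = (2.12+1.65)/2 = 1.885 → q = 5.9×0.815×1.885 = 9.064 ft³/s
Panel 4-5: Δb = 4.9 ft, d̄ = (0.69+0.30)/2 = 0.495, v̄ = (1.65+0.69)/2 = 1.17 → q = 4.9×0.495×1.17 = 2.838 ft³/s
Q = Σ q = 83.72 ft³/s

83.7 ft³/s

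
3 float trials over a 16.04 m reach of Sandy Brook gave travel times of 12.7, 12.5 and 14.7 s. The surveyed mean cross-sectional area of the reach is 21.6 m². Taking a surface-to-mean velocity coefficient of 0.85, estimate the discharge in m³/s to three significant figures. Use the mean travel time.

22.1 m³/s

t̄ = (12.7 + 12.5 + 14.7) / 3 = 13.3 s
v_surface = L / t̄ = 16.04 / 13.3 = 1.206 m/s
v_mean = 0.85 × 1.206 = 1.025 m/s
Q = A × v_mean = 21.6 × 1.025 = 22.14 m³/s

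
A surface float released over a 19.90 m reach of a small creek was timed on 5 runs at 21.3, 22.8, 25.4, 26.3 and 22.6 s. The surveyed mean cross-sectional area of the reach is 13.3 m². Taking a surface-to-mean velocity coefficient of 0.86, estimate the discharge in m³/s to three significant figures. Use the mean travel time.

t̄ = (21.3 + 22.8 + 25.4 + 26.3 + 22.6) / 5 = 23.68 s
v_surface = L / t̄ = 19.90 / 23.68 = 0.8404 m/s
v_mean = 0.86 × 0.8404 = 0.7227 m/s
Q = A × v_mean = 13.3 × 0.7227 = 9.612 m³/s

9.61 m³/s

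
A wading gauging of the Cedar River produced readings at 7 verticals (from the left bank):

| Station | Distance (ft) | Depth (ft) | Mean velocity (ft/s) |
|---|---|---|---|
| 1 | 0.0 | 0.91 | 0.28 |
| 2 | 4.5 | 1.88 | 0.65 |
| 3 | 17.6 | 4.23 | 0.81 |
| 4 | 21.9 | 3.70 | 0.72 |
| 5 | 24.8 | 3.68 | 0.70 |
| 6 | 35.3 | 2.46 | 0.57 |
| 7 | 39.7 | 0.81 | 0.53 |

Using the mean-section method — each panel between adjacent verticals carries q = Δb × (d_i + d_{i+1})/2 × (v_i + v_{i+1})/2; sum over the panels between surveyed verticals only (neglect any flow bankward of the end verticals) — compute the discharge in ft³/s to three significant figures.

Panel 1-2: Δb = 4.5 ft, d̄ = (0.91+1.88)/2 = 1.395, v̄ = (0.28+0.65)/2 = 0.465 → q = 4.5×1.395×0.465 = 2.919 ft³/s
Panel 2-3: Δb = 13.1 ft, d̄ = (1.88+4.23)/2 = 3.055, v̄ = (0.65+0.81)/2 = 0.73 → q = 13.1×3.055×0.73 = 29.21 ft³/s
Panel 3-4: Δb = 4.3 ft, d̄ = (4.23+3.70)/2 = 3.965, v̄ = (0.81+0.72)/2 = 0.765 → q = 4.3×3.965×0.765 = 13.04 ft³/s
Panel 4-5: Δb = 2.9 ft, d̄ = (3.70+3.68)/2 = 3.69, v̄ = (0.72+0.70)/2 = 0.71 → q = 2.9×3.69×0.71 = 7.598 ft³/s
Panel 5-6: Δb = 10.5 ft, d̄ = (3.68+2.46)/2 = 3.07, v̄ = (0.70+0.57)/2 = 0.635 → q = 10.5×3.07×0.635 = 20.47 ft³/s
Panel 6-7: Δb = 4.4 ft, d̄ = (2.46+0.81)/2 = 1.635, v̄ = (0.57+0.53)/2 = 0.55 → q = 4.4×1.635×0.55 = 3.957 ft³/s
Q = Σ q = 77.20 ft³/s

77.2 ft³/s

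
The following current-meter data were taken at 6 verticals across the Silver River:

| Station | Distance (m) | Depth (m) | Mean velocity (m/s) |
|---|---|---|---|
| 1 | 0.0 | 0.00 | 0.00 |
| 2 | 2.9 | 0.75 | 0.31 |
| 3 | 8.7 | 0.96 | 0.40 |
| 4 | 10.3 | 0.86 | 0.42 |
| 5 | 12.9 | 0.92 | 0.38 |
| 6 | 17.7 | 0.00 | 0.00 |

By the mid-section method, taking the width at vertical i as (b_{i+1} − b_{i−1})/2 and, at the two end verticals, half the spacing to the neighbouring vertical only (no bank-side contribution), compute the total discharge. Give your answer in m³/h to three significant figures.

16100 m³/h

w_2 = (8.7 − 0.0)/2 = 4.35 m; q_2 = 0.31 × 0.75 × 4.35 = 1.011 m³/s
w_3 = (10.3 − 2.9)/2 = 3.7 m; q_3 = 0.40 × 0.96 × 3.7 = 1.421 m³/s
w_4 = (12.9 − 8.7)/2 = 2.1 m; q_4 = 0.42 × 0.86 × 2.1 = 0.7585 m³/s
w_5 = (17.7 − 10.3)/2 = 3.7 m; q_5 = 0.38 × 0.92 × 3.7 = 1.294 m³/s
Stations 1, 6 contribute zero (depth or velocity is 0).
Q = Σ qᵢ = 4.484 m³/s
= 4.484 × 3600 = 16140 m³/h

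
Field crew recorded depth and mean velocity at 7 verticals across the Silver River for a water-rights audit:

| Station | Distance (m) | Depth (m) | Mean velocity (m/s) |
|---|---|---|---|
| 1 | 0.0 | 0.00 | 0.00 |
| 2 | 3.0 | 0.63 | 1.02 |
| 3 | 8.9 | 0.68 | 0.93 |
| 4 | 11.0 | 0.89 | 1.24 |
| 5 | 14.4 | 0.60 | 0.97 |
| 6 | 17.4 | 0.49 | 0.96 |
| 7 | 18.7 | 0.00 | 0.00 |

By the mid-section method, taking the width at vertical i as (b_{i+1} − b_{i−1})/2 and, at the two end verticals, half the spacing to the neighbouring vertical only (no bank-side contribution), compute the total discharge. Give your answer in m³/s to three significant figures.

w_2 = (8.9 − 0.0)/2 = 4.45 m; q_2 = 1.02 × 0.63 × 4.45 = 2.860 m³/s
w_3 = (11.0 − 3.0)/2 = 4 m; q_3 = 0.93 × 0.68 × 4 = 2.530 m³/s
w_4 = (14.4 − 8.9)/2 = 2.75 m; q_4 = 1.24 × 0.89 × 2.75 = 3.035 m³/s
w_5 = (17.4 − 11.0)/2 = 3.2 m; q_5 = 0.97 × 0.60 × 3.2 = 1.862 m³/s
w_6 = (18.7 − 14.4)/2 = 2.15 m; q_6 = 0.96 × 0.49 × 2.15 = 1.011 m³/s
Stations 1, 7 contribute zero (depth or velocity is 0).
Q = Σ qᵢ = 11.30 m³/s

11.3 m³/s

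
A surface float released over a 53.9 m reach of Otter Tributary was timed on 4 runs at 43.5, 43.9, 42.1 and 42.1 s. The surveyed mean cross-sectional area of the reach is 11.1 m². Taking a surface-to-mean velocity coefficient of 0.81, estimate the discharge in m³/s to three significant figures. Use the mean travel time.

11.3 m³/s

t̄ = (43.5 + 43.9 + 42.1 + 42.1) / 4 = 42.9 s
v_surface = L / t̄ = 53.9 / 42.9 = 1.256 m/s
v_mean = 0.81 × 1.256 = 1.018 m/s
Q = A × v_mean = 11.1 × 1.018 = 11.30 m³/s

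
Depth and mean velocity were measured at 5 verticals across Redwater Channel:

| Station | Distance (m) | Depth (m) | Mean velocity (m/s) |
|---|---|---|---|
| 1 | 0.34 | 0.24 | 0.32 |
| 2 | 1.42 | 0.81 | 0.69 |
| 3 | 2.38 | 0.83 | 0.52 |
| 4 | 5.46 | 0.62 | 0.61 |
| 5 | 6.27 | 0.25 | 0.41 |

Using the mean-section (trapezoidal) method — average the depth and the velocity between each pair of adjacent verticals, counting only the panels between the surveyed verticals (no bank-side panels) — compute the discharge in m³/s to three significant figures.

2.20 m³/s

Panel 1-2: Δb = 1.08 m, d̄ = (0.24+0.81)/2 = 0.525, v̄ = (0.32+0.69)/2 = 0.505 → q = 1.08×0.525×0.505 = 0.2863 m³/s
Panel 2-3: Δb = 0.96 m, d̄ = (0.81+0.83)/2 = 0.82, v̄ = (0.69+0.52)/2 = 0.605 → q = 0.96×0.82×0.605 = 0.4763 m³/s
Panel 3-4: Δb = 3.08 m, d̄ = (0.83+0.62)/2 = 0.725, v̄ = (0.52+0.61)/2 = 0.565 → q = 3.08×0.725×0.565 = 1.262 m³/s
Panel 4-5: Δb = 0.81 m, d̄ = (0.62+0.25)/2 = 0.435, v̄ = (0.61+0.41)/2 = 0.51 → q = 0.81×0.435×0.51 = 0.1797 m³/s
Q = Σ q = 2.204 m³/s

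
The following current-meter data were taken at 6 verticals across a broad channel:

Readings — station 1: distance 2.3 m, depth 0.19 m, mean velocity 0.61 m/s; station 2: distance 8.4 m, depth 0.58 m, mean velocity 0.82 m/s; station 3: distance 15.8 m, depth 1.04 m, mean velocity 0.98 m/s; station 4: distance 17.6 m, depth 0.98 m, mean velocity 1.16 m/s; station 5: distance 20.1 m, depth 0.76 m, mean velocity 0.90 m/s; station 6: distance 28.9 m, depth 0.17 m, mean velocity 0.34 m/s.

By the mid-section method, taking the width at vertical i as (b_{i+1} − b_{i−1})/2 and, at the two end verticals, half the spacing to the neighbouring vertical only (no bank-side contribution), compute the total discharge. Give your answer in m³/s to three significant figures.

14.8 m³/s

w_1 = (8.4 − 2.3)/2 = 3.05 m; q_1 = 0.61 × 0.19 × 3.05 = 0.3535 m³/s
w_2 = (15.8 − 2.3)/2 = 6.75 m; q_2 = 0.82 × 0.58 × 6.75 = 3.210 m³/s
w_3 = (17.6 − 8.4)/2 = 4.6 m; q_3 = 0.98 × 1.04 × 4.6 = 4.688 m³/s
w_4 = (20.1 − 15.8)/2 = 2.15 m; q_4 = 1.16 × 0.98 × 2.15 = 2.444 m³/s
w_5 = (28.9 − 17.6)/2 = 5.65 m; q_5 = 0.90 × 0.76 × 5.65 = 3.865 m³/s
w_6 = (28.9 − 20.1)/2 = 4.4 m; q_6 = 0.34 × 0.17 × 4.4 = 0.2543 m³/s
Q = Σ qᵢ = 14.82 m³/s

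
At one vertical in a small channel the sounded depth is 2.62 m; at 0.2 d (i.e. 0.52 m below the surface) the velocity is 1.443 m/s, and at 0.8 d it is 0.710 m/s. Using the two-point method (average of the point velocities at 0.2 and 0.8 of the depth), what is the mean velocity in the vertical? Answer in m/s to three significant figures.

1.08 m/s

v̄ = (1.443 + 0.710) / 2 = 1.077 m/s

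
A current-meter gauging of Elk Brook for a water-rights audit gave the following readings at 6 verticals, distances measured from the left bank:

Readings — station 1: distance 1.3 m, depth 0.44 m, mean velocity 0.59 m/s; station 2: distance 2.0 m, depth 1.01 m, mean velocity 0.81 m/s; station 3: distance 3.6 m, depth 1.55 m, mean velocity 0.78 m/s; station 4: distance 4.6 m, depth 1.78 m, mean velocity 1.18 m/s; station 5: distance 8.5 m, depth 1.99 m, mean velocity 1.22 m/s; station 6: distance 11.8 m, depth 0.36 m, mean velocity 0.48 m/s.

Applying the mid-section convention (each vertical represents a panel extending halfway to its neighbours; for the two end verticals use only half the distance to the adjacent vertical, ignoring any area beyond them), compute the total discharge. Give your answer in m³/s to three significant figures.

16.8 m³/s

w_1 = (2.0 − 1.3)/2 = 0.35 m; q_1 = 0.59 × 0.44 × 0.35 = 0.09086 m³/s
w_2 = (3.6 − 1.3)/2 = 1.15 m; q_2 = 0.81 × 1.01 × 1.15 = 0.9408 m³/s
w_3 = (4.6 − 2.0)/2 = 1.3 m; q_3 = 0.78 × 1.55 × 1.3 = 1.572 m³/s
w_4 = (8.5 − 3.6)/2 = 2.45 m; q_4 = 1.18 × 1.78 × 2.45 = 5.146 m³/s
w_5 = (11.8 − 4.6)/2 = 3.6 m; q_5 = 1.22 × 1.99 × 3.6 = 8.740 m³/s
w_6 = (11.8 − 8.5)/2 = 1.65 m; q_6 = 0.48 × 0.36 × 1.65 = 0.2851 m³/s
Q = Σ qᵢ = 16.77 m³/s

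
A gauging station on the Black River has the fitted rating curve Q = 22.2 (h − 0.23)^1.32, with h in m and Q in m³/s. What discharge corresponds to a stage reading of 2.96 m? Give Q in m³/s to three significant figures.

Q = 22.2 × (2.96 − 0.23)^1.32 = 22.2 × 2.73^1.32 = 83.58 m³/s

83.6 m³/s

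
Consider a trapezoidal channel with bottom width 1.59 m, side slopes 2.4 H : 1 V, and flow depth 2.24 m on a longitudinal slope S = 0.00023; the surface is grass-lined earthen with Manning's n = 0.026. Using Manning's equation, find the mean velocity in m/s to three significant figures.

0.651 m/s

A = (b + z·y)·y = (1.59 + 2.4×2.24)×2.24 = 15.60 m²
P = b + 2y√(1+z²) = 1.59 + 2×2.24×√(1+2.4²) = 13.24 m
R = A/P = 15.60/13.24 = 1.179 m
Q = (1/n)·A·R^(2/3)·S^(1/2) = (1/0.026) × 15.60 × 1.179^(2/3) × 0.00023^(1/2) = 10.16 m³/s
V = Q/A = 10.16/15.60 = 0.6509 m/s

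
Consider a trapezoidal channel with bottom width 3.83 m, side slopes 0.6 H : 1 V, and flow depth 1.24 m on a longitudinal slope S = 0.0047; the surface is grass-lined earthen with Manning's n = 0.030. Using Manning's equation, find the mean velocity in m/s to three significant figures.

2.04 m/s

A = (b + z·y)·y = (3.83 + 0.6×1.24)×1.24 = 5.672 m²
P = b + 2y√(1+z²) = 3.83 + 2×1.24×√(1+0.6²) = 6.722 m
R = A/P = 5.672/6.722 = 0.8437 m
Q = (1/n)·A·R^(2/3)·S^(1/2) = (1/0.030) × 5.672 × 0.8437^(2/3) × 0.0047^(1/2) = 11.57 m³/s
V = Q/A = 11.57/5.672 = 2.040 m/s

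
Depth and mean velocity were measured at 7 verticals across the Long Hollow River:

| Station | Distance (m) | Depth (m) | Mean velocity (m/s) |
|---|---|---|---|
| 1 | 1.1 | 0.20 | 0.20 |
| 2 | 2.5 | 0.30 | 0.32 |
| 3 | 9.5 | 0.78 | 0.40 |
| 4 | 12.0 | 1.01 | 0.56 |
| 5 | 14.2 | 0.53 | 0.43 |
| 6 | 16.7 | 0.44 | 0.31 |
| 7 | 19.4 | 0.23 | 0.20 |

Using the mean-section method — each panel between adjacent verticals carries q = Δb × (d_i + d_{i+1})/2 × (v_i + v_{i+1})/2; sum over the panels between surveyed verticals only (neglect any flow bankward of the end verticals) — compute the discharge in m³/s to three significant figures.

Panel 1-2: Δb = 1.4 m, d̄ = (0.20+0.30)/2 = 0.25, v̄ = (0.20+0.32)/2 = 0.26 → q = 1.4×0.25×0.26 = 0.09100 m³/s
Panel 2-3: Δb = 7 m, d̄ = (0.30+0.78)/2 = 0.54, v̄ = (0.32+0.40)/2 = 0.36 → q = 7×0.54×0.36 = 1.361 m³/s
Panel 3-4: Δb = 2.5 m, d̄ = (0.78+1.01)/2 = 0.895, v̄ = (0.40+0.56)/2 = 0.48 → q = 2.5×0.895×0.48 = 1.074 m³/s
Panel 4-5: Δb = 2.2 m, d̄ = (1.01+0.53)/2 = 0.77, v̄ = (0.56+0.43)/2 = 0.495 → q = 2.2×0.77×0.495 = 0.8385 m³/s
Panel 5-6: Δb = 2.5 m, d̄ = (0.53+0.44)/2 = 0.485, v̄ = (0.43+0.31)/2 = 0.37 → q = 2.5×0.485×0.37 = 0.4486 m³/s
Panel 6-7: Δb = 2.7 m, d̄ = (0.44+0.23)/2 = 0.335, v̄ = (0.31+0.20)/2 = 0.255 → q = 2.7×0.335×0.255 = 0.2306 m³/s
Q = Σ q = 4.044 m³/s

4.04 m³/s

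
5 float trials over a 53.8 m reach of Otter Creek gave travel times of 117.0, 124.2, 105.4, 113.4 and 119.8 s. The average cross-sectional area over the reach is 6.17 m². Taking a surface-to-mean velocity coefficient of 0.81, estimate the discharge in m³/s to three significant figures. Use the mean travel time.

2.32 m³/s

t̄ = (117.0 + 124.2 + 105.4 + 113.4 + 119.8) / 5 = 115.96 s
v_surface = L / t̄ = 53.8 / 115.96 = 0.4640 m/s
v_mean = 0.81 × 0.4640 = 0.3758 m/s
Q = A × v_mean = 6.17 × 0.3758 = 2.319 m³/s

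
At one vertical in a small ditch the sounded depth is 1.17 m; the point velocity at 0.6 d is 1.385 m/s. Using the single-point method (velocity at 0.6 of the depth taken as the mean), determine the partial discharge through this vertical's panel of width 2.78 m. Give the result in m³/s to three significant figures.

v̄ = v₀.₆ = 1.385 m/s
q = v̄ × d × w = 1.385 × 1.17 × 2.78 = 4.505 m³/s

4.50 m³/s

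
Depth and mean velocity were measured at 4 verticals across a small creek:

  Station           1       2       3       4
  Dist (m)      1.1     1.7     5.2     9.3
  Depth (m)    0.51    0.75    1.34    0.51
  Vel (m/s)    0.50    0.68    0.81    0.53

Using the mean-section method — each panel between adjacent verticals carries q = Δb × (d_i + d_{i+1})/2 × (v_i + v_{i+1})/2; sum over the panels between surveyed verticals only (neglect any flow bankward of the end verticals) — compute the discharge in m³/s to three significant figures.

Panel 1-2: Δb = 0.6 m, d̄ = (0.51+0.75)/2 = 0.63, v̄ = (0.50+0.68)/2 = 0.59 → q = 0.6×0.63×0.59 = 0.2230 m³/s
Panel 2-3: Δb = 3.5 m, d̄ = (0.75+1.34)/2 = 1.045, v̄ = (0.68+0.81)/2 = 0.745 → q = 3.5×1.045×0.745 = 2.725 m³/s
Panel 3-4: Δb = 4.1 m, d̄ = (1.34+0.51)/2 = 0.925, v̄ = (0.81+0.53)/2 = 0.67 → q = 4.1×0.925×0.67 = 2.541 m³/s
Q = Σ q = 5.489 m³/s

5.49 m³/s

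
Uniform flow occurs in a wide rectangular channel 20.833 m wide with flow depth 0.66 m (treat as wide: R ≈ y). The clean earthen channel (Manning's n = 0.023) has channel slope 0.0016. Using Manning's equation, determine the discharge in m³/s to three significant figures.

18.1 m³/s

A = b·y = 20.833 × 0.66 = 13.75 m²
Wide channel: R ≈ y = 0.66 m
Q = (1/n)·A·R^(2/3)·S^(1/2) = (1/0.023) × 13.75 × 0.6600^(2/3) × 0.0016^(1/2) = 18.13 m³/s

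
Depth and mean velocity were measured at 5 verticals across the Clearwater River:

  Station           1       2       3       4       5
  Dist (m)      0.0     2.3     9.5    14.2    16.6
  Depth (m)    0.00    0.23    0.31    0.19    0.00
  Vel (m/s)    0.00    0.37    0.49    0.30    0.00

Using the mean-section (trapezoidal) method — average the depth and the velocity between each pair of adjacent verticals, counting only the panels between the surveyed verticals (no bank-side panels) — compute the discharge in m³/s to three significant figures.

Panel 1-2: Δb = 2.3 m, d̄ = (0.00+0.23)/2 = 0.115, v̄ = (0.00+0.37)/2 = 0.185 → q = 2.3×0.115×0.185 = 0.04893 m³/s
Panel 2-3: Δb = 7.2 m, d̄ = (0.23+0.31)/2 = 0.27, v̄ = (0.37+0.49)/2 = 0.43 → q = 7.2×0.27×0.43 = 0.8359 m³/s
Panel 3-4: Δb = 4.7 m, d̄ = (0.31+0.19)/2 = 0.25, v̄ = (0.49+0.30)/2 = 0.395 → q = 4.7×0.25×0.395 = 0.4641 m³/s
Panel 4-5: Δb = 2.4 m, d̄ = (0.19+0.00)/2 = 0.095, v̄ = (0.30+0.00)/2 = 0.15 → q = 2.4×0.095×0.15 = 0.03420 m³/s
Q = Σ q = 1.383 m³/s

1.38 m³/s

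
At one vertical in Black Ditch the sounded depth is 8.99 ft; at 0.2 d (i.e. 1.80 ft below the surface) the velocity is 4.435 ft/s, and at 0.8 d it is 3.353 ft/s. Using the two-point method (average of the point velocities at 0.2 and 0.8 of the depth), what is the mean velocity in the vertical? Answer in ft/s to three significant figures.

3.89 ft/s

v̄ = (4.435 + 3.353) / 2 = 3.894 ft/s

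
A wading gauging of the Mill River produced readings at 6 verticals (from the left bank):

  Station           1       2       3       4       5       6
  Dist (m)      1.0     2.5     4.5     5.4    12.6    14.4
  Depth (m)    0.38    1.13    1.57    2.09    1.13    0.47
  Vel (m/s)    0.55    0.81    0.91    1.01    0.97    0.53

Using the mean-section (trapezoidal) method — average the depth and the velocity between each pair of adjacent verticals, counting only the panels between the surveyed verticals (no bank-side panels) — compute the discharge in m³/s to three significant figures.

17.2 m³/s

Panel 1-2: Δb = 1.5 m, d̄ = (0.38+1.13)/2 = 0.755, v̄ = (0.55+0.81)/2 = 0.68 → q = 1.5×0.755×0.68 = 0.7701 m³/s
Panel 2-3: Δb = 2 m, d̄ = (1.13+1.57)/2 = 1.35, v̄ = (0.81+0.91)/2 = 0.86 → q = 2×1.35×0.86 = 2.322 m³/s
Panel 3-4: Δb = 0.9 m, d̄ = (1.57+2.09)/2 = 1.83, v̄ = (0.91+1.01)/2 = 0.96 → q = 0.9×1.83×0.96 = 1.581 m³/s
Panel 4-5: Δb = 7.2 m, d̄ = (2.09+1.13)/2 = 1.61, v̄ = (1.01+0.97)/2 = 0.99 → q = 7.2×1.61×0.99 = 11.48 m³/s
Panel 5-6: Δb = 1.8 m, d̄ = (1.13+0.47)/2 = 0.8, v̄ = (0.97+0.53)/2 = 0.75 → q = 1.8×0.8×0.75 = 1.080 m³/s
Q = Σ q = 17.23 m³/s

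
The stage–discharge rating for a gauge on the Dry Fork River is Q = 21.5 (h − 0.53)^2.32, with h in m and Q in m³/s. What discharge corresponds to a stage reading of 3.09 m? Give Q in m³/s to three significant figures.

Q = 21.5 × (3.09 − 0.53)^2.32 = 21.5 × 2.56^2.32 = 190.4 m³/s

190 m³/s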